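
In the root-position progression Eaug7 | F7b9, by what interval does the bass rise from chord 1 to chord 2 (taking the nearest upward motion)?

The roots are E and F.
2 letter names make it a second; at 1 semitone (a half step narrower than major) the quality is minor.

minor second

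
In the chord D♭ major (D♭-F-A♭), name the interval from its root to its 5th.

The root is D♭ and the 5th is A♭.
D♭ up to A♭ spans 5 letter names and 7 semitones — a perfect fifth.

perfect fifth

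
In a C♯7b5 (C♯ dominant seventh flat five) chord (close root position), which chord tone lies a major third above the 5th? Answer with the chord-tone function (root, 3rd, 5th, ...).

C♯7b5 (C♯ dominant seventh flat five): C♯, E♯, G, B.
The 5th is G. A major third above G is B.
B is the chord's 7th.

7th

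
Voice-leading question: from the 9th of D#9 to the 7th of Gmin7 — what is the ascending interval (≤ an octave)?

d2

D#9 has E# as its 9th, and Gmin7 has F as its 7th.
2 letter names make it a second; at 0 semitones (a whole step narrower than major) the quality is diminished.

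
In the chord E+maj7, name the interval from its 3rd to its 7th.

The chord tones of E augmented major seventh are E–G#–B#–D#.
So we need the interval from G# up to D#.
Counting 5 letters and 7 half steps from G# gives a perfect fifth.

perfect 5th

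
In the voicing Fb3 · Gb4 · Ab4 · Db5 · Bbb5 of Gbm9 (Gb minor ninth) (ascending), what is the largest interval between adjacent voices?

major ninth

Adjacent intervals: Fb3→Gb4 = major ninth; Gb4→Ab4 = major second; Ab4→Db5 = perfect fourth; Db5→Bbb5 = minor sixth.
The largest is Fb3 to Gb4, a major ninth (14 semitones).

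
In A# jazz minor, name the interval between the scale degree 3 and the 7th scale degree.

augmented fifth

A# melodic minor: A# B# C# D# E# F## G##.
Scale degree 3 = C#; 7th degree = G##.
C# up to G## is 8 semitones, a half step wider than a perfect fifth, so the interval is augmented.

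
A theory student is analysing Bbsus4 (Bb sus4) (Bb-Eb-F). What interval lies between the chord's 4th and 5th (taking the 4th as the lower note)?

M2

So we need the interval from Eb up to F.
From Eb to F is 2 semitones, exactly the major second.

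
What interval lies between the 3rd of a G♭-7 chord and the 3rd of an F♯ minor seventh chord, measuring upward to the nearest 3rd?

augmented 7th

G♭-7 has B𝄫 as its 3rd, and F♯ minor seventh has A as its 3rd.
7 letter names make it a seventh; at 12 semitones (a half step wider than major) the quality is augmented.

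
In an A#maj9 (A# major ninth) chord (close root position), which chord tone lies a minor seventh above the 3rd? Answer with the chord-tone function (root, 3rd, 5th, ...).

Spelling the chord: A#–C##–E#–G##–B#.
The 3rd is C##. A minor seventh above C## is B#.
B# is the chord's 9th.

9th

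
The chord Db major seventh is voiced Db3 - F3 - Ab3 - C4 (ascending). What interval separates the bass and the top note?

The outer voices are Db3 and C4.
Counting 7 letters and 11 half steps from Db gives a major seventh.

major seventh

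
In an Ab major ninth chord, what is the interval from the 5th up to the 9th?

perfect fifth

Spelling the chord: Ab C Eb G Bb.
5th = Eb; 9th = Bb.
Eb up to Bb spans 5 letter names and 7 semitones — a perfect fifth.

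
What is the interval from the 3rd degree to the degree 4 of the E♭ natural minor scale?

major 2nd

E♭ natural minor: E♭ F G♭ A♭ B♭ C♭ D♭.
3rd degree = G♭; 4th scale degree = A♭.
G♭ up to A♭ spans 2 letter names and 2 semitones — a major second.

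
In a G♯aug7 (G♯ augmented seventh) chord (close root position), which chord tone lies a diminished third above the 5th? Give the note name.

The chord tones of G♯aug7 are G♯-B♯-D𝄪-F♯.
The 5th is D𝄪. A diminished third above D𝄪 is F♯.
F♯ is the chord's 7th.

F#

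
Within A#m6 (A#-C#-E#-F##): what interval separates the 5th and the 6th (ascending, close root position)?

M2

The 5th is E# and the 6th is F##.
From E# to F## is 2 semitones, exactly the major second.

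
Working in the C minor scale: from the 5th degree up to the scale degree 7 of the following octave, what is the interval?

minor tenth

Spelling the C minor scale: C D Eb F G Ab Bb.
So we need the interval from G up to Bb.
From G to Bb: 15 semitones over a tenth = minor.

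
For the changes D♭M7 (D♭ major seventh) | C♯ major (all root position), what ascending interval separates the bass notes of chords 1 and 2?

A7

The roots are D♭ and C♯.
7 letter names make it a seventh; at 12 semitones (a half step wider than major) the quality is augmented.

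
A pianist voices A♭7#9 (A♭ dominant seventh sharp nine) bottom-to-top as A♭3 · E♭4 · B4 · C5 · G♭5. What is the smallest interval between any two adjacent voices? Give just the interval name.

Adjacent intervals: A♭3→E♭4 = perfect fifth; E♭4→B4 = augmented fifth; B4→C5 = minor second; C5→G♭5 = diminished fifth.
The smallest is B4 to C5, a minor second (1 semitone).

minor 2nd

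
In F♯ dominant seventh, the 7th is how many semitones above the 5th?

3

F♯7 (F♯ dominant seventh): F♯, A♯, C♯, E.
C♯ to E is a minor third: 3 semitones.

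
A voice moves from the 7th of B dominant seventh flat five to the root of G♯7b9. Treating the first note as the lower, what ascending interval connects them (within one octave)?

major 7th

B dominant seventh flat five has A as its 7th, and G♯7b9 has G♯ as its root.
Counting 7 letters and 11 half steps from A gives a major seventh.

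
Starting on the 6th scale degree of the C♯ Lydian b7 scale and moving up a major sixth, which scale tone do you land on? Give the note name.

F##

The scale is C♯ D♯ E♯ F𝄪 G♯ A♯ B.
The 6th scale degree is A♯; a major sixth above that is F𝄪 — scale degree 4.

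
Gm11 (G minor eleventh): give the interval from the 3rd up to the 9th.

Spelling the chord: G-Bb-D-F-A-C.
So we need the interval from Bb up to A.
Bb up to A spans 7 letter names and 11 semitones — a major seventh.

major 7th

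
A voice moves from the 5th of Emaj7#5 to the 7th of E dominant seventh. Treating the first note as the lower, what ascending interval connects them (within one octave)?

The 5th of Emaj7#5 is B#; the 7th of E dominant seventh is D.
B# up to D is 2 semitones, a whole step narrower than a major third, so the interval is diminished.

diminished third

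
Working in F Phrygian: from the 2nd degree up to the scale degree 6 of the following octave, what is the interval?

perfect 12th

The scale runs F Gb Ab Bb C Db Eb.
The 2nd degree is Gb and the 6th scale degree (up an octave) is Db.
Counting 12 letters and 19 half steps from Gb gives a perfect twelfth.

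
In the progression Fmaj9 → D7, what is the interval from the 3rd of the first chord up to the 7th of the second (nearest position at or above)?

The 3rd of Fmaj9 is A; the 7th of D7 is C.
From A to C: 3 semitones over a third = minor.

minor third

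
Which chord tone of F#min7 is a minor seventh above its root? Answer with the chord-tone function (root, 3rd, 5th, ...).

7th

Spelling the chord: F#–A–C#–E.
The root is F#. A minor seventh above F# is E.
E is the chord's 7th.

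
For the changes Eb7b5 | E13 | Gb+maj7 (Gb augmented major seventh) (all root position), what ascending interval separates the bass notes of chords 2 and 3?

The roots are E and Gb.
E up to Gb is 2 semitones, a whole step narrower than a major third, so the interval is diminished.

diminished 3rd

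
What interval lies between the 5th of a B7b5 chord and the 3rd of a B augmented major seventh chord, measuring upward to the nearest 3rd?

augmented 6th

The 5th of B7b5 is F; the 3rd of B augmented major seventh is D#.
6 letter names make it a sixth; at 10 semitones (a half step wider than major) the quality is augmented.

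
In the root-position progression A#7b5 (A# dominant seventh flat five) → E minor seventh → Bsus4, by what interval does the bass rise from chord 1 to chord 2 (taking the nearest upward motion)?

diminished fifth

The roots are A# and E.
A# up to E is 6 semitones, a half step narrower than a perfect fifth, so the interval is diminished.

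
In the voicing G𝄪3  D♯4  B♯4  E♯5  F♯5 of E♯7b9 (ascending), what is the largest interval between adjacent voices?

Adjacent intervals: G𝄪3→D♯4 = diminished fifth; D♯4→B♯4 = major sixth; B♯4→E♯5 = perfect fourth; E♯5→F♯5 = minor second.
The largest is D♯4 to B♯4, a major sixth (9 semitones).

major sixth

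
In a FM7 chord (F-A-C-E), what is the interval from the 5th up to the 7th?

That puts C below E.
Counting 3 letters and 4 half steps from C gives a major third.

major third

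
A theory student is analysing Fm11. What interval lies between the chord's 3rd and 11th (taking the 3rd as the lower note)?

The chord tones of F minor eleventh are F Ab C Eb G Bb.
That puts Ab below Bb.
From Ab to Bb is 14 semitones, exactly the major ninth.

major ninth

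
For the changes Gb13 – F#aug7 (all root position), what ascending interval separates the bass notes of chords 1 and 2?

The roots are Gb and F#.
7 letter names make it a seventh; at 12 semitones (a half step wider than major) the quality is augmented.

augmented seventh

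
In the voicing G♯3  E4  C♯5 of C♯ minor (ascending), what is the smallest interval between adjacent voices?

minor 6th

Adjacent intervals: G♯3→E4 = minor sixth; E4→C♯5 = major sixth.
The smallest is G♯3 to E4, a minor sixth (8 semitones).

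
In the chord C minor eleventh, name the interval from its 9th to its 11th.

Cm11: C-E♭-G-B♭-D-F.
The 9th is D and the 11th is F.
From D to F: 3 semitones over a third = minor.

minor third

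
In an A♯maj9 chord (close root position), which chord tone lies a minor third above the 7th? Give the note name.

B#

A♯maj9 (A♯ major ninth) is spelled A♯-C𝄪-E♯-G𝄪-B♯.
The 7th is G𝄪. A minor third above G𝄪 is B♯.
B♯ is the chord's 9th.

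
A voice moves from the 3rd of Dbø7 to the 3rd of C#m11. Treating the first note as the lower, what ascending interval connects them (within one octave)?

Dbø7 has Fb as its 3rd, and C#m11 has E as its 3rd.
7 letter names make it a seventh; at 12 semitones (a half step wider than major) the quality is augmented.

A7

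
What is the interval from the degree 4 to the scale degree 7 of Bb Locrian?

perfect fourth

Spelling Bb Locrian: Bb Cb Db Eb Fb Gb Ab.
That puts Eb below Ab.
From Eb to Ab is 5 semitones, exactly the perfect fourth.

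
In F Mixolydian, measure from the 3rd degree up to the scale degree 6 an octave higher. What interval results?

Spelling F Mixolydian: F G A Bb C D Eb.
3rd degree = A; 6th degree (up an octave) = D.
A up to D spans 11 letter names and 17 semitones — a perfect eleventh.

perfect eleventh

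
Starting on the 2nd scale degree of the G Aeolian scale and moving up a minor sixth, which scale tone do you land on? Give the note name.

F

The scale is G A Bb C D Eb F.
The 2nd scale degree is A; a minor sixth above that is F — scale degree 7.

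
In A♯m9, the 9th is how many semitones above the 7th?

4

A♯m9 (A♯ minor ninth): A♯ C♯ E♯ G♯ B♯.
G♯ to B♯ is a major third: 4 semitones.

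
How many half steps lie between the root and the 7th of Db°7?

The chord tones of Db°7 (Db diminished seventh) are Db Fb Abb Cbb.
Db to Cbb is a diminished seventh: 9 semitones.

9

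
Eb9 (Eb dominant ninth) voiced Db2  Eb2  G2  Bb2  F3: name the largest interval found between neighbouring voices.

Adjacent intervals: Db2→Eb2 = major second; Eb2→G2 = major third; G2→Bb2 = minor third; Bb2→F3 = perfect fifth.
The largest is Bb2 to F3, a perfect fifth (7 semitones).

P5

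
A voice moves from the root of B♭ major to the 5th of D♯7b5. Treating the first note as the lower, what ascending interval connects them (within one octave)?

major 7th

The root of B♭ major is B♭; the 5th of D♯7b5 is A.
B♭ up to A spans 7 letter names and 11 semitones — a major seventh.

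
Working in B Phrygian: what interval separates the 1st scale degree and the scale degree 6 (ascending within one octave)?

B phrygian: B C D E F♯ G A.
That puts B below G.
6 letter names make it a sixth; at 8 semitones (a half step narrower than major) the quality is minor.

m6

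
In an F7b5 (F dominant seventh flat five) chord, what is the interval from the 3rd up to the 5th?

diminished third

The chord tones of F7b5 (F dominant seventh flat five) are F–A–C♭–E♭.
So we need the interval from A up to C♭.
A up to C♭ is 2 semitones, a whole step narrower than a major third, so the interval is diminished.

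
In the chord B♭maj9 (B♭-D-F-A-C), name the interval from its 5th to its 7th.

That puts F below A.
Counting 3 letters and 4 half steps from F gives a major third.

major third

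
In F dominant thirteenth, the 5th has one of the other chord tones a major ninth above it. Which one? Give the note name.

D

Spelling the chord: F, A, C, Eb, G, D.
The 5th is C. A major ninth above C is D.
D is the chord's 13th.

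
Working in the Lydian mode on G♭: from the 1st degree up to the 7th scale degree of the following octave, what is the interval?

major fourteenth

Spelling the Lydian mode on G♭: G♭ A♭ B♭ C D♭ E♭ F.
So we need the interval from G♭ up to F.
G♭ up to F spans 14 letter names and 23 semitones — a major fourteenth.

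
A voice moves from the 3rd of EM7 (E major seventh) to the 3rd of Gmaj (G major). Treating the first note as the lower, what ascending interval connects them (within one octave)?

The 3rd of EM7 (E major seventh) is G#; the 3rd of Gmaj (G major) is B.
3 letter names make it a third; at 3 semitones (a half step narrower than major) the quality is minor.

minor third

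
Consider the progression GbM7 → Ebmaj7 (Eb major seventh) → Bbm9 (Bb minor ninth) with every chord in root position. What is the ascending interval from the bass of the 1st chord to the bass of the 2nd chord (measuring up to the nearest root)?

The roots are Gb and Eb.
Gb up to Eb spans 6 letter names and 9 semitones — a major sixth.

major 6th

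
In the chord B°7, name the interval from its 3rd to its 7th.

Spelling the chord: B, D, F, A♭.
So we need the interval from D up to A♭.
5 letter names make it a fifth; at 6 semitones (a half step narrower than perfect) the quality is diminished.

d5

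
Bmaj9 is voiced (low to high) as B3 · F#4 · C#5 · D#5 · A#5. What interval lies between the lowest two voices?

perfect fifth

Those voices are B3 and F#4.
Counting 5 letters and 7 half steps from B gives a perfect fifth.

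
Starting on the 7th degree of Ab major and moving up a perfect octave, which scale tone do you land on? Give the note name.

The scale is Ab Bb C Db Eb F G.
The 7th degree is G; a perfect octave above that is G — scale degree 7.

G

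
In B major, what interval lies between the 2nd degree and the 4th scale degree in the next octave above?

m10

The scale runs B C# D# E F# G# A#.
That puts C# below E.
From C# to E: 15 semitones over a tenth = minor.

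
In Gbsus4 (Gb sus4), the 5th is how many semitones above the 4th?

The chord tones of Gbsus4 are Gb, Cb, Db.
Cb to Db is a major second: 2 semitones.

2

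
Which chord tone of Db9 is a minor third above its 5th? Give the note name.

Cb

Db9 is spelled Db, F, Ab, Cb, Eb.
The 5th is Ab. A minor third above Ab is Cb.
Cb is the chord's 7th.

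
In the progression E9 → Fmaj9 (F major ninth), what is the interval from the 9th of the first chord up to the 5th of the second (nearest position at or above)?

diminished 5th

The 9th of E9 is F#; the 5th of Fmaj9 (F major ninth) is C.
From F# to C: 6 semitones over a fifth = diminished.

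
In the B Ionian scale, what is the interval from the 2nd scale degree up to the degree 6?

Spelling the B Ionian scale: B C# D# E F# G# A#.
The 2nd scale degree is C# and the degree 6 is G#.
From C# to G# is 7 semitones, exactly the perfect fifth.

perfect fifth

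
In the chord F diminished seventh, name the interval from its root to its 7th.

d7

F diminished seventh: F–A♭–C♭–E𝄫.
That puts F below E𝄫.
From F to E𝄫: 9 semitones over a seventh = diminished.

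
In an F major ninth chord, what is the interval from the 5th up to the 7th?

major 3rd

Fmaj9 is spelled F, A, C, E, G.
5th = C; 7th = E.
C up to E spans 3 letter names and 4 semitones — a major third.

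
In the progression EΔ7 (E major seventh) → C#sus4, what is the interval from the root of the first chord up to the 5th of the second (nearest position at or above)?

major 3rd

The root of EΔ7 (E major seventh) is E; the 5th of C#sus4 is G#.
Counting 3 letters and 4 half steps from E gives a major third.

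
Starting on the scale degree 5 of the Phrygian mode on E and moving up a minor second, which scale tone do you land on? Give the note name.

C

The scale is E F G A B C D.
The scale degree 5 is B; a minor second above that is C — scale degree 6.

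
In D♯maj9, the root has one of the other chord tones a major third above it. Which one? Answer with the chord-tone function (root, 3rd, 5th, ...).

3rd

Spelling the chord: D♯ F𝄪 A♯ C𝄪 E♯.
The root is D♯. A major third above D♯ is F𝄪.
F𝄪 is the chord's 3rd.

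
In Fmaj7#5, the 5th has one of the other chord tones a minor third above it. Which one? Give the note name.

F+maj7 (F augmented major seventh) is spelled F A C# E.
The 5th is C#. A minor third above C# is E.
E is the chord's 7th.

E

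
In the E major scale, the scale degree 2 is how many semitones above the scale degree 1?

The scale is E F# G# A B C# D#.
E up to F# is a major second — 2 semitones.

2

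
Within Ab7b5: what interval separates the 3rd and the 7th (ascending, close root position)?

diminished 5th

The chord tones of Ab7b5 are Ab C Ebb Gb.
That puts C below Gb.
From C to Gb: 6 semitones over a fifth = diminished.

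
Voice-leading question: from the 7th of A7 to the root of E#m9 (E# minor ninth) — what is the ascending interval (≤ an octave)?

A7 has G as its 7th, and E#m9 (E# minor ninth) has E# as its root.
6 letter names make it a sixth; at 10 semitones (a half step wider than major) the quality is augmented.

augmented sixth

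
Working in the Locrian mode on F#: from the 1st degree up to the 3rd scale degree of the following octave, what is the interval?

m10

Spelling the Locrian mode on F#: F# G A B C D E.
That puts F# below A.
10 letter names make it a tenth; at 15 semitones (a half step narrower than major) the quality is minor.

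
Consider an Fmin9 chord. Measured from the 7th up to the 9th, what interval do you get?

major third

Fm9 (F minor ninth) is spelled F-Ab-C-Eb-G.
The 7th is Eb and the 9th is G.
Counting 3 letters and 4 half steps from Eb gives a major third.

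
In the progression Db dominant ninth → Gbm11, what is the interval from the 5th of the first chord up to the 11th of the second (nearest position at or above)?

The 5th of Db dominant ninth is Ab; the 11th of Gbm11 is Cb.
From Ab to Cb: 3 semitones over a third = minor.

minor third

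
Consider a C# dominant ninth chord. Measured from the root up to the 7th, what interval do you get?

minor seventh

C#9: C#–E#–G#–B–D#.
That puts C# below B.
7 letter names make it a seventh; at 10 semitones (a half step narrower than major) the quality is minor.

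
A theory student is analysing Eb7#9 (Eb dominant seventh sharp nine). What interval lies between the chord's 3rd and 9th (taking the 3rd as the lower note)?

M7

Spelling the chord: Eb, G, Bb, Db, F#.
The 3rd is G and the 9th is F#.
Counting 7 letters and 11 half steps from G gives a major seventh.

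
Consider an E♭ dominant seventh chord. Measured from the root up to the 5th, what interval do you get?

perfect fifth

Spelling the chord: E♭-G-B♭-D♭.
So we need the interval from E♭ up to B♭.
Counting 5 letters and 7 half steps from E♭ gives a perfect fifth.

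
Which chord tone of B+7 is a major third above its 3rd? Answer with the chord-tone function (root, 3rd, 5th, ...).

B+7 (B augmented seventh) is spelled B D# F## A.
The 3rd is D#. A major third above D# is F##.
F## is the chord's 5th.

5th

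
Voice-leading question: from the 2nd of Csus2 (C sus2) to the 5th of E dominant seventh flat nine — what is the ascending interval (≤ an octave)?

Csus2 (C sus2) has D as its 2nd, and E dominant seventh flat nine has B as its 5th.
Counting 6 letters and 9 half steps from D gives a major sixth.

major sixth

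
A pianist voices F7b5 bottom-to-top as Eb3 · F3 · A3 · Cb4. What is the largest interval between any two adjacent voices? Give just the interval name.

major third

Adjacent intervals: Eb3→F3 = major second; F3→A3 = major third; A3→Cb4 = diminished third.
The largest is F3 to A3, a major third (4 semitones).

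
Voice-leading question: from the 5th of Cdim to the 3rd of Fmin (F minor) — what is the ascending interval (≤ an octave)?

major second

Cdim has Gb as its 5th, and Fmin (F minor) has Ab as its 3rd.
From Gb to Ab is 2 semitones, exactly the major second.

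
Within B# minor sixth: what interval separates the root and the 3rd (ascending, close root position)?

minor third

B#m6 (B# minor sixth) is spelled B#-D#-F##-G##.
That puts B# below D#.
B# up to D# is 3 semitones, a half step narrower than a major third, so the interval is minor.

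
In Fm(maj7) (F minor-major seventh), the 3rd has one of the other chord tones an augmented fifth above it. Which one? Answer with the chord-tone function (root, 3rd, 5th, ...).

7th

Spelling the chord: F–Ab–C–E.
The 3rd is Ab. An augmented fifth above Ab is E.
E is the chord's 7th.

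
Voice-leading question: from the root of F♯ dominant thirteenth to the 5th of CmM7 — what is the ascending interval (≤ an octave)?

F♯ dominant thirteenth has F♯ as its root, and CmM7 has G as its 5th.
F♯ up to G is 1 semitone, a half step narrower than a major second, so the interval is minor.

minor second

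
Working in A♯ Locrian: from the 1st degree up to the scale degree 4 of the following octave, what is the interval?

Spelling A♯ Locrian: A♯ B C♯ D♯ E F♯ G♯.
That puts A♯ below D♯.
Counting 11 letters and 17 half steps from A♯ gives a perfect eleventh.

perfect 11th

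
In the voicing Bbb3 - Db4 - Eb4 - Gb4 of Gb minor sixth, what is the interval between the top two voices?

Those voices are Eb4 and Gb4.
Eb up to Gb is 3 semitones, a half step narrower than a major third, so the interval is minor.

m3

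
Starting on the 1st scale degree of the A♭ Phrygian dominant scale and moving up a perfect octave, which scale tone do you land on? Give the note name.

Ab

The scale is A♭ B𝄫 C D♭ E♭ F♭ G♭.
The 1st scale degree is A♭; a perfect octave above that is A♭ — scale degree 1.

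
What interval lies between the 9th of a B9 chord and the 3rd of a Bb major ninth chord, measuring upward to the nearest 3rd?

m2

The 9th of B9 is C#; the 3rd of Bb major ninth is D.
From C# to D: 1 semitone over a second = minor.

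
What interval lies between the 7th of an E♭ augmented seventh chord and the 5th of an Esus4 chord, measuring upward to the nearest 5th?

E♭ augmented seventh has D♭ as its 7th, and Esus4 has B as its 5th.
From D♭ to B: 10 semitones over a sixth = augmented.

augmented sixth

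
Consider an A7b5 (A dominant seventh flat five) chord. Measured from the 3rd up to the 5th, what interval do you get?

Spelling the chord: A C# Eb G.
The 3rd is C# and the 5th is Eb.
From C# to Eb: 2 semitones over a third = diminished.

diminished third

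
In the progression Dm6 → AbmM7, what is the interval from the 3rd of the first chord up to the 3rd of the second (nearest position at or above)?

Dm6 has F as its 3rd, and AbmM7 has Cb as its 3rd.
5 letter names make it a fifth; at 6 semitones (a half step narrower than perfect) the quality is diminished.

diminished 5th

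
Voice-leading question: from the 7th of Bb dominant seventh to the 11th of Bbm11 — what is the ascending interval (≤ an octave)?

perfect fifth

Bb dominant seventh has Ab as its 7th, and Bbm11 has Eb as its 11th.
Counting 5 letters and 7 half steps from Ab gives a perfect fifth.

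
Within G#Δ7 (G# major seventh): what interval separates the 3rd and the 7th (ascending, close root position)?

Spelling the chord: G#, B#, D#, F##.
That puts B# below F##.
From B# to F## is 7 semitones, exactly the perfect fifth.

perfect fifth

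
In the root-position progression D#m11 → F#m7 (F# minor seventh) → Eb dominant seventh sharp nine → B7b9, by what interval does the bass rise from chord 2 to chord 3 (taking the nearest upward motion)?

The roots are F# and Eb.
F# up to Eb is 9 semitones, a whole step narrower than a major seventh, so the interval is diminished.

diminished 7th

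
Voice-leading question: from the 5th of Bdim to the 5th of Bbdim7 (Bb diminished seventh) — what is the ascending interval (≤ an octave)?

Bdim has F as its 5th, and Bbdim7 (Bb diminished seventh) has Fb as its 5th.
From F to Fb: 11 semitones over an octave = diminished.

diminished octave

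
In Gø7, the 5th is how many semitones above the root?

Gø is spelled G B♭ D♭ F.
G to D♭ is a diminished fifth: 6 semitones.

6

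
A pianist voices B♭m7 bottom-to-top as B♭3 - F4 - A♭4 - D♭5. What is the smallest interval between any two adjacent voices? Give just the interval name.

Adjacent intervals: B♭3→F4 = perfect fifth; F4→A♭4 = minor third; A♭4→D♭5 = perfect fourth.
The smallest is F4 to A♭4, a minor third (3 semitones).

minor 3rd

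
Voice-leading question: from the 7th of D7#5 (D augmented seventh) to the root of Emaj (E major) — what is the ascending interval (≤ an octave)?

D7#5 (D augmented seventh) has C as its 7th, and Emaj (E major) has E as its root.
Counting 3 letters and 4 half steps from C gives a major third.

major third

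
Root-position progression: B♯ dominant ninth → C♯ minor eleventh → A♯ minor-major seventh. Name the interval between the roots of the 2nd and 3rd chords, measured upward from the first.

The roots are C♯ and A♯.
C♯ up to A♯ spans 6 letter names and 9 semitones — a major sixth.

major sixth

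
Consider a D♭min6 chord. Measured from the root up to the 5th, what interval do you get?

D♭ minor sixth is spelled D♭ F♭ A♭ B♭.
That puts D♭ below A♭.
Counting 5 letters and 7 half steps from D♭ gives a perfect fifth.

perfect 5th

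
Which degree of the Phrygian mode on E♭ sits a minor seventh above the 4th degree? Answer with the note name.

Gb

The scale is E♭ F♭ G♭ A♭ B♭ C♭ D♭.
The 4th degree is A♭; a minor seventh above that is G♭ — scale degree 3.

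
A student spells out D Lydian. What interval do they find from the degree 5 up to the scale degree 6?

D lydian: D E F# G# A B C#.
So we need the interval from A up to B.
A up to B spans 2 letter names and 2 semitones — a major second.

major second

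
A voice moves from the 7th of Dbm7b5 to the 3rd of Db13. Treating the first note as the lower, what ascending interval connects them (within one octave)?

The 7th of Dbm7b5 is Cb; the 3rd of Db13 is F.
4 letter names make it a fourth; at 6 semitones (a half step wider than perfect) the quality is augmented.

augmented 4th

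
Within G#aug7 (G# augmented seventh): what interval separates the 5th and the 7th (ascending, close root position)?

diminished third

G#aug7 (G# augmented seventh): G#-B#-D##-F#.
5th = D##; 7th = F#.
3 letter names make it a third; at 2 semitones (a whole step narrower than major) the quality is diminished.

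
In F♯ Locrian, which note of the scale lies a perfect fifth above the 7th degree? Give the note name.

B

The scale is F♯ G A B C D E.
The 7th degree is E; a perfect fifth above that is B — scale degree 4.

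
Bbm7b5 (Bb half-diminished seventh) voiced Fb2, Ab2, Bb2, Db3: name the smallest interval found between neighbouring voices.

Adjacent intervals: Fb2→Ab2 = major third; Ab2→Bb2 = major second; Bb2→Db3 = minor third.
The smallest is Ab2 to Bb2, a major second (2 semitones).

major second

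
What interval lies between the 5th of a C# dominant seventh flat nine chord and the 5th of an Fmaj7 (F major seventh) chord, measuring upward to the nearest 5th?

C# dominant seventh flat nine has G# as its 5th, and Fmaj7 (F major seventh) has C as its 5th.
4 letter names make it a fourth; at 4 semitones (a half step narrower than perfect) the quality is diminished.

diminished 4th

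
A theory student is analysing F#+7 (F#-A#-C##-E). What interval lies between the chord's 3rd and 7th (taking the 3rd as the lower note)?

diminished 5th

The 3rd is A# and the 7th is E.
A# up to E is 6 semitones, a half step narrower than a perfect fifth, so the interval is diminished.
That tritone between 3rd and 7th is what gives the dominant seventh its pull toward resolution.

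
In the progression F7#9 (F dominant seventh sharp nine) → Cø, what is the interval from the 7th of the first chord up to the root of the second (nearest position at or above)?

The 7th of F7#9 (F dominant seventh sharp nine) is Eb; the root of Cø is C.
From Eb to C is 9 semitones, exactly the major sixth.

major sixth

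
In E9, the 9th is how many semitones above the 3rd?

E9 is spelled E-G♯-B-D-F♯.
G♯ to F♯ is a minor seventh: 10 semitones.

10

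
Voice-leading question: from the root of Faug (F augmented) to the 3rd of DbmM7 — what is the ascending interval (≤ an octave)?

Faug (F augmented) has F as its root, and DbmM7 has Fb as its 3rd.
F up to Fb is 11 semitones, a half step narrower than a perfect octave, so the interval is diminished.

diminished octave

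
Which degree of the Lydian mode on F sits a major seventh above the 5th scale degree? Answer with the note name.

B

The scale is F G A B C D E.
The 5th scale degree is C; a major seventh above that is B — scale degree 4.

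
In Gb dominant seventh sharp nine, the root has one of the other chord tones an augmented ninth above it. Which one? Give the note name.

A

Gb7#9 (Gb dominant seventh sharp nine): Gb Bb Db Fb A.
The root is Gb. An augmented ninth above Gb is A.
A is the chord's 9th.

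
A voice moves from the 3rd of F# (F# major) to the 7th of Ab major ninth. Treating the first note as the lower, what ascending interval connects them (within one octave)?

diminished seventh

The 3rd of F# (F# major) is A#; the 7th of Ab major ninth is G.
7 letter names make it a seventh; at 9 semitones (a whole step narrower than major) the quality is diminished.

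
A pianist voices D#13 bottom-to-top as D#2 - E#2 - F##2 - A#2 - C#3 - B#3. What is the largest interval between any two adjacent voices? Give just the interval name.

Adjacent intervals: D#2→E#2 = major second; E#2→F##2 = major second; F##2→A#2 = minor third; A#2→C#3 = minor third; C#3→B#3 = major seventh.
The largest is C#3 to B#3, a major seventh (11 semitones).

M7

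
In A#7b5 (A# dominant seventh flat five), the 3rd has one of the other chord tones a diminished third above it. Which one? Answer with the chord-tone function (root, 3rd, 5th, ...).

Spelling the chord: A#–C##–E–G#.
The 3rd is C##. A diminished third above C## is E.
E is the chord's 5th.

5th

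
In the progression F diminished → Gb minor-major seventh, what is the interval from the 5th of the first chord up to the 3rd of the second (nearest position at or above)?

F diminished has Cb as its 5th, and Gb minor-major seventh has Bbb as its 3rd.
Cb up to Bbb is 10 semitones, a half step narrower than a major seventh, so the interval is minor.

minor seventh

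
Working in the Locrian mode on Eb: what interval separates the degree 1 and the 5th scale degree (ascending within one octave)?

diminished fifth

Spelling the Locrian mode on Eb: Eb Fb Gb Ab Bbb Cb Db.
That puts Eb below Bbb.
Eb up to Bbb is 6 semitones, a half step narrower than a perfect fifth, so the interval is diminished.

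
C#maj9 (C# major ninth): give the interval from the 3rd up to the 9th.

minor seventh

The chord tones of C#maj9 (C# major ninth) are C#-E#-G#-B#-D#.
3rd = E#; 9th = D#.
From E# to D#: 10 semitones over a seventh = minor.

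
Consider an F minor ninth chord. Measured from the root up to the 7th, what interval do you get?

Fmin9 (F minor ninth): F-Ab-C-Eb-G.
The root is F and the 7th is Eb.
F up to Eb is 10 semitones, a half step narrower than a major seventh, so the interval is minor.

minor seventh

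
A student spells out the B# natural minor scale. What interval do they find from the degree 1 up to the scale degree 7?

The scale runs B# C## D# E# F## G# A#.
So we need the interval from B# up to A#.
B# up to A# is 10 semitones, a half step narrower than a major seventh, so the interval is minor.

minor seventh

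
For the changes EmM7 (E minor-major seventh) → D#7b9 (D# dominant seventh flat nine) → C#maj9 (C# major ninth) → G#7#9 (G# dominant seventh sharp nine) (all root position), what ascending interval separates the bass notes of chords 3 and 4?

perfect fifth

The roots are C# and G#.
C# up to G# spans 5 letter names and 7 semitones — a perfect fifth.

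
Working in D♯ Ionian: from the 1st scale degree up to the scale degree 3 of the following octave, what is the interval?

Spelling D♯ Ionian: D♯ E♯ F𝄪 G♯ A♯ B♯ C𝄪.
The 1st scale degree is D♯ and the degree 3 (up an octave) is F𝄪.
D♯ up to F𝄪 spans 10 letter names and 16 semitones — a major tenth.

major tenth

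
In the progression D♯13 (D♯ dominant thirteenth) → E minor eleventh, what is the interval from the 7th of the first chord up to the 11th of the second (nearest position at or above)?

The 7th of D♯13 (D♯ dominant thirteenth) is C♯; the 11th of E minor eleventh is A.
C♯ up to A is 8 semitones, a half step narrower than a major sixth, so the interval is minor.

m6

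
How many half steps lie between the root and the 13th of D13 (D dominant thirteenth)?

21

D13: D–F♯–A–C–E–B.
D to B is a major thirteenth: 21 semitones.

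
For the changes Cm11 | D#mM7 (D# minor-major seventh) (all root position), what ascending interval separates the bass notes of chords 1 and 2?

augmented 2nd

The roots are C and D#.
From C to D#: 3 semitones over a second = augmented.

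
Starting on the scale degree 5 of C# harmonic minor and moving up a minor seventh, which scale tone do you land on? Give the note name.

The scale is C# D# E F# G# A B#.
The scale degree 5 is G#; a minor seventh above that is F# — scale degree 4.

F#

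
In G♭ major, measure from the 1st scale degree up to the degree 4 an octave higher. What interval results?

Spelling G♭ major: G♭ A♭ B♭ C♭ D♭ E♭ F.
1st scale degree = G♭; degree 4 (up an octave) = C♭.
From G♭ to C♭ is 17 semitones, exactly the perfect eleventh.

perfect 11th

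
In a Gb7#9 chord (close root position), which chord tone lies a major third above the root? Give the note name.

Bb

Gb7#9 (Gb dominant seventh sharp nine) is spelled Gb-Bb-Db-Fb-A.
The root is Gb. A major third above Gb is Bb.
Bb is the chord's 3rd.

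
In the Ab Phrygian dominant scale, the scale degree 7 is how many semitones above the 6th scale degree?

The scale is Ab Bbb C Db Eb Fb Gb.
Fb up to Gb is a major second — 2 semitones.

2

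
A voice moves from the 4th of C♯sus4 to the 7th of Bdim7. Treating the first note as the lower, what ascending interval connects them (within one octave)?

diminished third

The 4th of C♯sus4 is F♯; the 7th of Bdim7 is A♭.
3 letter names make it a third; at 2 semitones (a whole step narrower than major) the quality is diminished.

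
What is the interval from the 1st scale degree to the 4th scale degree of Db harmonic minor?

The scale runs Db Eb Fb Gb Ab Bbb C.
1st scale degree = Db; scale degree 4 = Gb.
Counting 4 letters and 5 half steps from Db gives a perfect fourth.

perfect fourth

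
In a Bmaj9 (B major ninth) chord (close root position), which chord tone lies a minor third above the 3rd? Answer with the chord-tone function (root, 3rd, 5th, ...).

5th

B major ninth is spelled B D# F# A# C#.
The 3rd is D#. A minor third above D# is F#.
F# is the chord's 5th.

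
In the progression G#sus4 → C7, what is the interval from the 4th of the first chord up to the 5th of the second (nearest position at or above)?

The 4th of G#sus4 is C#; the 5th of C7 is G.
From C# to G: 6 semitones over a fifth = diminished.

d5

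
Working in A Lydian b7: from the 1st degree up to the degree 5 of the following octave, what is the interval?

The scale runs A B C# D# E F# G.
So we need the interval from A up to E.
Counting 12 letters and 19 half steps from A gives a perfect twelfth.

perfect twelfth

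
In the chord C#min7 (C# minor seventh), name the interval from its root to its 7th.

The chord tones of C#min7 are C# E G# B.
The root is C# and the 7th is B.
C# up to B is 10 semitones, a half step narrower than a major seventh, so the interval is minor.

minor 7th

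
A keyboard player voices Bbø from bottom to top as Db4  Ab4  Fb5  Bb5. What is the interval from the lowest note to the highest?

The outer voices are Db4 and Bb5.
From Db to Bb is 21 semitones, exactly the major thirteenth.

major 13th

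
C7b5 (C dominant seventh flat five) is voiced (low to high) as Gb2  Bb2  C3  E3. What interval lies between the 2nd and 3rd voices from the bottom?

major 2nd

Those voices are Bb2 and C3.
From Bb to C is 2 semitones, exactly the major second.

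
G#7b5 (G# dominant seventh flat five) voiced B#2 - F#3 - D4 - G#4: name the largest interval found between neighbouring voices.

Adjacent intervals: B#2→F#3 = diminished fifth; F#3→D4 = minor sixth; D4→G#4 = augmented fourth.
The largest is F#3 to D4, a minor sixth (8 semitones).

m6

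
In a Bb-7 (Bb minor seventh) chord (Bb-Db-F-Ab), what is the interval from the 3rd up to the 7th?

That puts Db below Ab.
Db up to Ab spans 5 letter names and 7 semitones — a perfect fifth.

perfect fifth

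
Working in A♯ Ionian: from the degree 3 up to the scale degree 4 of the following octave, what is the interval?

A♯ major: A♯ B♯ C𝄪 D♯ E♯ F𝄪 G𝄪.
Degree 3 = C𝄪; degree 4 (up an octave) = D♯.
From C𝄪 to D♯: 13 semitones over a ninth = minor.

minor ninth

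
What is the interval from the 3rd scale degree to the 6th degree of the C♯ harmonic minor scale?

Spelling the C♯ harmonic minor scale: C♯ D♯ E F♯ G♯ A B♯.
So we need the interval from E up to A.
Counting 4 letters and 5 half steps from E gives a perfect fourth.

perfect fourth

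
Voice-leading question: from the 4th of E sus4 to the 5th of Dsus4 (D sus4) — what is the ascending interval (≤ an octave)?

The 4th of E sus4 is A; the 5th of Dsus4 (D sus4) is A.
A up to A spans 1 letter names and 0 semitones — a perfect unison.

perfect 1st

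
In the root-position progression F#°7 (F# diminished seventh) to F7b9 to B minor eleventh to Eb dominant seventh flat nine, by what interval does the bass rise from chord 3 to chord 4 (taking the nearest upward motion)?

The roots are B and Eb.
From B to Eb: 4 semitones over a fourth = diminished.

diminished 4th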